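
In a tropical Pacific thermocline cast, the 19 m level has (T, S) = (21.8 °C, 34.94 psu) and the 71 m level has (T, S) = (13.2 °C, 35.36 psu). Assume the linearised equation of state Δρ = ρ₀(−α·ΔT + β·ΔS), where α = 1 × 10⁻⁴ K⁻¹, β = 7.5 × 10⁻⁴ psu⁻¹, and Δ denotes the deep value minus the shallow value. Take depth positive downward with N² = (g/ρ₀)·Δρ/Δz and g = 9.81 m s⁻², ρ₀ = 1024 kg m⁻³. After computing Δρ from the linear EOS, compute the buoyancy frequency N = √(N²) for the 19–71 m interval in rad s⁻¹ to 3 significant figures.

ΔT = -8.6 K, ΔS = +0.42 psu (deep − shallow).
Δρ/ρ₀ = −αΔT + βΔS = 8.60 × 10⁻⁴ + 3.15 × 10⁻⁴ = 1.175 × 10⁻³, so Δρ ≈ 1.203 kg m⁻³.
N² = (g/ρ₀)·Δρ/Δz = g·(Δρ/ρ₀)/Δz = 9.81 × 1.175 × 10⁻³ / 52 = 2.2167 × 10⁻⁴ s⁻².
N = √(2.2167 × 10⁻⁴) = 0.014889 rad s⁻¹ ≈ 0.0149 rad s⁻¹.

0.0149 rad s⁻¹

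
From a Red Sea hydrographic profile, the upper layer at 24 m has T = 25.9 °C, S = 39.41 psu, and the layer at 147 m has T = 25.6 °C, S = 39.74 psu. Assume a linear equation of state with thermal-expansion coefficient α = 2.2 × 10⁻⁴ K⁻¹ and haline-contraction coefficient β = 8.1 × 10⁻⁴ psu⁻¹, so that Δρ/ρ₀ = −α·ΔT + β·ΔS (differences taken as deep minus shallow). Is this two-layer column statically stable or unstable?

ΔT = 25.6 − 25.9 = -0.3 K and ΔS = 39.74 − 39.41 = +0.33 psu (deep − shallow).
−αΔT = 6.60 × 10⁻⁵; βΔS = 2.673 × 10⁻⁴; sum Δρ/ρ₀ = 3.333 × 10⁻⁴.
Δρ/ρ₀ > 0, so Δρ > 0: deeper water is denser → statically stable.

stable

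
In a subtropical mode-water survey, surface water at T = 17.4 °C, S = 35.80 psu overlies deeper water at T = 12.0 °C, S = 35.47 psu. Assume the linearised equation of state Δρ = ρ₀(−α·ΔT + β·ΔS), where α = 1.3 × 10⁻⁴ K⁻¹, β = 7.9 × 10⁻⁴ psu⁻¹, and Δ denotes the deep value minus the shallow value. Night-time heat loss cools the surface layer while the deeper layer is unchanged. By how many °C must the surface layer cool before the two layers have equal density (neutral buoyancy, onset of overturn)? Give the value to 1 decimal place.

Neutral buoyancy requires Δρ = 0, i.e. −α(T_deep − T_surf′) + β(S_deep − S_surf) = 0.
T_surf′ = T_deep − (β/α)·ΔS = 12.0 − (7.9 × 10⁻⁴/1.3 × 10⁻⁴)·(-0.33) = 14.005 °C.
Cooling required: 17.4 − (14.005) = 3.395 °C.

3.4 °C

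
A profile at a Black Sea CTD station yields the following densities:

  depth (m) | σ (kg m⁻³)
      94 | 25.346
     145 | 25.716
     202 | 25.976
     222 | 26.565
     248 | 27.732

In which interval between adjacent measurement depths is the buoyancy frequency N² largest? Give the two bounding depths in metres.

222–248 m

Compute the density gradient over each adjacent pair:
  94–145 m: Δρ/Δz = 0.370/51 = 7.3 × 10⁻³ kg m⁻⁴
  145–202 m: Δρ/Δz = 0.260/57 = 4.6 × 10⁻³ kg m⁻⁴
  202–222 m: Δρ/Δz = 0.589/20 = 0.029 kg m⁻⁴
  222–248 m: Δρ/Δz = 1.167/26 = 0.045 kg m⁻⁴
The largest gradient is in the 222–248 m interval — the pycnocline.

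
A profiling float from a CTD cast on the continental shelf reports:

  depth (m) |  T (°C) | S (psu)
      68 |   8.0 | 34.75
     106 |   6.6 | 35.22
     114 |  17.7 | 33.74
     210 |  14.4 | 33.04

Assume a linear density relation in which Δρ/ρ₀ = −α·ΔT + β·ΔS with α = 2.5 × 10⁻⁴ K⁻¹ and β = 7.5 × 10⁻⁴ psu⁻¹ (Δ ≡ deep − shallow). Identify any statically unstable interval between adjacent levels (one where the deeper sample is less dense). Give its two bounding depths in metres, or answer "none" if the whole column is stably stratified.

Evaluate Δρ/ρ₀ = −αΔT + βΔS across each adjacent pair:
  68–106 m: −αΔT+βΔS = −(2.5 × 10⁻⁴)(-1.4)+(7.5 × 10⁻⁴)(+0.47) = 7.0 × 10⁻⁴ → stable
  106–114 m: −αΔT+βΔS = −(2.5 × 10⁻⁴)(+11.1)+(7.5 × 10⁻⁴)(-1.48) = -3.9 × 10⁻³ → UNSTABLE
  114–210 m: −αΔT+βΔS = −(2.5 × 10⁻⁴)(-3.3)+(7.5 × 10⁻⁴)(-0.70) = 3.0 × 10⁻⁴ → stable
The 106–114 m interval has Δρ < 0: lighter water underlies denser water.

106–114 m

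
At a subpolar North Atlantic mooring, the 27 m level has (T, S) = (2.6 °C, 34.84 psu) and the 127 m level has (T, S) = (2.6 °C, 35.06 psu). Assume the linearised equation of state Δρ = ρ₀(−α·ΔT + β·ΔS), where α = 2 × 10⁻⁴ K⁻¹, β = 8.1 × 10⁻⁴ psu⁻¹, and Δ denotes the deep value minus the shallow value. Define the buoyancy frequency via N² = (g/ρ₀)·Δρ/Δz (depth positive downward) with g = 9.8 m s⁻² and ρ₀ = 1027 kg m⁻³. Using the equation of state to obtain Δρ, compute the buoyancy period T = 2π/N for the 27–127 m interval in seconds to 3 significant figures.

ΔT = +0.0 K, ΔS = +0.22 psu (deep − shallow).
Δρ/ρ₀ = −αΔT + βΔS = 0 + 1.782 × 10⁻⁴ = 1.782 × 10⁻⁴, so Δρ ≈ 0.1830 kg m⁻³.
N² = (g/ρ₀)·Δρ/Δz = g·(Δρ/ρ₀)/Δz = 9.8 × 1.782 × 10⁻⁴ / 100 = 1.7464 × 10⁻⁵ s⁻².
N = √(1.7464 × 10⁻⁵) = 4.1790 × 10⁻³ rad s⁻¹ → T = 2π/N = 1.5035 × 10³ s ≈ 1.50 × 10³ s.

1.50 × 10³ s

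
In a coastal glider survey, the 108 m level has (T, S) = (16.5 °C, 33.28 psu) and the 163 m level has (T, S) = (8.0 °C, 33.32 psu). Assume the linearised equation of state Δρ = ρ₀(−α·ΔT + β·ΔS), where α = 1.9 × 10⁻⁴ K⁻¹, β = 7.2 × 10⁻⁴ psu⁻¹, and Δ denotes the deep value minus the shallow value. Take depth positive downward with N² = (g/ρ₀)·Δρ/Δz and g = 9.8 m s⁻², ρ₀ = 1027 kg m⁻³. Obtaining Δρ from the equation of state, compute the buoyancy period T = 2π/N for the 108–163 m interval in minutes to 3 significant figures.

6.12 min

ΔT = -8.5 K, ΔS = +0.04 psu (deep − shallow).
Δρ/ρ₀ = −αΔT + βΔS = 1.615 × 10⁻³ + 2.88 × 10⁻⁵ = 1.6438 × 10⁻³, so Δρ ≈ 1.688 kg m⁻³.
N² = (g/ρ₀)·Δρ/Δz = g·(Δρ/ρ₀)/Δz = 9.8 × 1.6438 × 10⁻³ / 55 = 2.9290 × 10⁻⁴ s⁻².
N = √(2.9290 × 10⁻⁴) = 0.017114 rad s⁻¹ → T = 2π/N = 367.14 s = 6.1190 min ≈ 6.12 min.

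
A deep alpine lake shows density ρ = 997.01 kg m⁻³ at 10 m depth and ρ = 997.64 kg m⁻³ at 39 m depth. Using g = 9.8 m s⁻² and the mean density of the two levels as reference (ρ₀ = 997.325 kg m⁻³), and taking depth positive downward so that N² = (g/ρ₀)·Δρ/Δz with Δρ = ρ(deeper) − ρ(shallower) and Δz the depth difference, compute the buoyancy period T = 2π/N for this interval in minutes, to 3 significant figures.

Δρ = 997.64 − 997.01 = 0.63 kg m⁻³ over Δz = 39 − 10 = 29 m.
N² = (9.8/997.325) × (0.63/29) = 2.1347 × 10⁻⁴ s⁻².
N = √(2.1347 × 10⁻⁴) = 0.014611 rad s⁻¹, so T = 2π/N = 430.03 s = 7.1672 min ≈ 7.17 min.

7.17 min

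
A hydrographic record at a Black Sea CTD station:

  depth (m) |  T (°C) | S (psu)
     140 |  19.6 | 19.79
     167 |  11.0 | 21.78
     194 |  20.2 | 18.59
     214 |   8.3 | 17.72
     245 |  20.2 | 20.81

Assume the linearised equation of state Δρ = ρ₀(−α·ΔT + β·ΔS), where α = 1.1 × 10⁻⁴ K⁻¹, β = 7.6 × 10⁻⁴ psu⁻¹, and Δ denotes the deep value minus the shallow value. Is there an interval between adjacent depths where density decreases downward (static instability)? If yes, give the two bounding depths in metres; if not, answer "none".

167–194 m

Evaluate Δρ/ρ₀ = −αΔT + βΔS across each adjacent pair:
  140–167 m: −αΔT+βΔS = −(1.1 × 10⁻⁴)(-8.6)+(7.6 × 10⁻⁴)(+1.99) = 2.5 × 10⁻³ → stable
  167–194 m: −αΔT+βΔS = −(1.1 × 10⁻⁴)(+9.2)+(7.6 × 10⁻⁴)(-3.19) = -3.4 × 10⁻³ → UNSTABLE
  194–214 m: −αΔT+βΔS = −(1.1 × 10⁻⁴)(-11.9)+(7.6 × 10⁻⁴)(-0.87) = 6.5 × 10⁻⁴ → stable
  214–245 m: −αΔT+βΔS = −(1.1 × 10⁻⁴)(+11.9)+(7.6 × 10⁻⁴)(+3.09) = 1.0 × 10⁻³ → stable
The 167–194 m interval has Δρ < 0: lighter water underlies denser water.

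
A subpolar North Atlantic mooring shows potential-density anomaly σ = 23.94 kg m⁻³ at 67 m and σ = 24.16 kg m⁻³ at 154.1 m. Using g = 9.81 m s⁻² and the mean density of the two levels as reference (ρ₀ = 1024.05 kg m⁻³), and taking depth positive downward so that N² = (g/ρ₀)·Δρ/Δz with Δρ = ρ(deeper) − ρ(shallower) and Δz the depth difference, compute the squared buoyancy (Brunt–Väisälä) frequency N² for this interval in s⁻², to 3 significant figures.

2.42 × 10⁻⁵ s⁻²

Δρ = 1024.16 − 1023.94 = 0.22 kg m⁻³ over Δz = 154.1 − 67 = 87.1 m.
N² = (9.81/1024.05) × (0.22/87.1) = 2.4196 × 10⁻⁵ s⁻² ≈ 2.42 × 10⁻⁵ s⁻².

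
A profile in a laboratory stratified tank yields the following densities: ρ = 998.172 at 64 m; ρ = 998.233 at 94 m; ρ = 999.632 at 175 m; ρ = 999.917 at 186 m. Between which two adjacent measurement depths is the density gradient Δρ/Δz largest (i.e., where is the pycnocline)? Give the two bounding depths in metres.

175–186 m

Compute the density gradient over each adjacent pair:
  64–94 m: Δρ/Δz = 0.061/30 = 2.0 × 10⁻³ kg m⁻⁴
  94–175 m: Δρ/Δz = 1.399/81 = 0.017 kg m⁻⁴
  175–186 m: Δρ/Δz = 0.285/11 = 0.026 kg m⁻⁴
The largest gradient is in the 175–186 m interval — the pycnocline.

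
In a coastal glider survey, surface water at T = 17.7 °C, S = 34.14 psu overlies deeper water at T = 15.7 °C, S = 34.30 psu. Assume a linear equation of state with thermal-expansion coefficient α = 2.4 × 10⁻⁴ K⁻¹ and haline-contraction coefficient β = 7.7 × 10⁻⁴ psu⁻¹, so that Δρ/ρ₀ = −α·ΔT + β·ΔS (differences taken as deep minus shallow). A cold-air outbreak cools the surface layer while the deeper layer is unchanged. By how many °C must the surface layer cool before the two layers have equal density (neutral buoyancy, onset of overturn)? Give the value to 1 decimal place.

2.5 °C

Neutral buoyancy requires Δρ = 0, i.e. −α(T_deep − T_surf′) + β(S_deep − S_surf) = 0.
T_surf′ = T_deep − (β/α)·ΔS = 15.7 − (7.7 × 10⁻⁴/2.4 × 10⁻⁴)·(+0.16) = 15.187 °C.
Cooling required: 17.7 − (15.187) = 2.513 °C.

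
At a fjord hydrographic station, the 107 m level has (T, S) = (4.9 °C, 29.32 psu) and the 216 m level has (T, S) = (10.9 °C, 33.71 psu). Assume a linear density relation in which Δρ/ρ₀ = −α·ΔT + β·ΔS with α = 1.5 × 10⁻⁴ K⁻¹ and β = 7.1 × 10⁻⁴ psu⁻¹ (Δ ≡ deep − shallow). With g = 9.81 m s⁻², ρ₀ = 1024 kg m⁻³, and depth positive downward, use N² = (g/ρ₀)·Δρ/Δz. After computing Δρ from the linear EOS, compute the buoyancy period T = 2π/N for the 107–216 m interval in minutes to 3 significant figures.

ΔT = +6.0 K, ΔS = +4.39 psu (deep − shallow).
Δρ/ρ₀ = −αΔT + βΔS = -9.00 × 10⁻⁴ + 3.1169 × 10⁻³ = 2.2169 × 10⁻³, so Δρ ≈ 2.270 kg m⁻³.
N² = (g/ρ₀)·Δρ/Δz = g·(Δρ/ρ₀)/Δz = 9.81 × 2.2169 × 10⁻³ / 109 = 1.9952 × 10⁻⁴ s⁻².
N = √(1.9952 × 10⁻⁴) = 0.014125 rad s⁻¹ → T = 2π/N = 444.83 s = 7.4138 min ≈ 7.41 min.

7.41 min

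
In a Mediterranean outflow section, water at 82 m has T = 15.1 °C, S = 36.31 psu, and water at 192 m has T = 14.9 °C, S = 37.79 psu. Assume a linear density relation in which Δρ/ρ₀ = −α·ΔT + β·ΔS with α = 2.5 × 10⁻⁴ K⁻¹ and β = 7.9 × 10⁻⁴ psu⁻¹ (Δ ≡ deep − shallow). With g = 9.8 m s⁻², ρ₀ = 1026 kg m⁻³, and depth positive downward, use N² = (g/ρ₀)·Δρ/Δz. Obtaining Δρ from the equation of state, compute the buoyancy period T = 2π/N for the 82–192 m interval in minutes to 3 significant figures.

10.0 min

ΔT = -0.2 K, ΔS = +1.48 psu (deep − shallow).
Δρ/ρ₀ = −αΔT + βΔS = 5.00 × 10⁻⁵ + 1.1692 × 10⁻³ = 1.2192 × 10⁻³, so Δρ ≈ 1.251 kg m⁻³.
N² = (g/ρ₀)·Δρ/Δz = g·(Δρ/ρ₀)/Δz = 9.8 × 1.2192 × 10⁻³ / 110 = 1.0862 × 10⁻⁴ s⁻².
N = √(1.0862 × 10⁻⁴) = 0.010422 rad s⁻¹ → T = 2π/N = 602.88 s = 10.048 min ≈ 10.0 min.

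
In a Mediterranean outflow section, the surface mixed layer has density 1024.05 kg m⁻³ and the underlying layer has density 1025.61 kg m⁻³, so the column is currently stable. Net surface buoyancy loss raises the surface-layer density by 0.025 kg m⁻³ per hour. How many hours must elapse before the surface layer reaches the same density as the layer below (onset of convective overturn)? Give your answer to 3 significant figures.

Density deficit of the surface layer: 1025.61 − 1024.05 = 1.56 kg m⁻³.
Required change = 1.56 / 0.025 = 62.4 hours.

62.4 hours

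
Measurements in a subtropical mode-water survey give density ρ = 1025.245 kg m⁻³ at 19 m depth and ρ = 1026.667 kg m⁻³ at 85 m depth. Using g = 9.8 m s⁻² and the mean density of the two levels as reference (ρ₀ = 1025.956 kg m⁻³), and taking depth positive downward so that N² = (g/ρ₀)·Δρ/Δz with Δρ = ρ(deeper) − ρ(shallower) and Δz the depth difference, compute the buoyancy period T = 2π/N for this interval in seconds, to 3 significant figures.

Δρ = 1026.667 − 1025.245 = 1.422 kg m⁻³ over Δz = 85 − 19 = 66 m.
N² = (9.8/1025.956) × (1.422/66) = 2.0580 × 10⁻⁴ s⁻².
N = √(2.0580 × 10⁻⁴) = 0.014346 rad s⁻¹, so T = 2π/N = 437.97 s ≈ 438 s.

438 s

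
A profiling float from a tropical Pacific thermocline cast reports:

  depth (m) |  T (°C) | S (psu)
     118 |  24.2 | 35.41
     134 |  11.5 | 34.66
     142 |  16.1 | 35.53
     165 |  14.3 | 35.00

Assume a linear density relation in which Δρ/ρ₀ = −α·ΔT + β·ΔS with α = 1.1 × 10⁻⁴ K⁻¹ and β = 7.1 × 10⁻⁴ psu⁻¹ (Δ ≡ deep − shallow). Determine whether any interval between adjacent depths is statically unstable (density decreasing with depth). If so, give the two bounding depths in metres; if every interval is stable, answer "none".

142–165 m

Evaluate Δρ/ρ₀ = −αΔT + βΔS across each adjacent pair:
  118–134 m: −αΔT+βΔS = −(1.1 × 10⁻⁴)(-12.7)+(7.1 × 10⁻⁴)(-0.75) = 8.6 × 10⁻⁴ → stable
  134–142 m: −αΔT+βΔS = −(1.1 × 10⁻⁴)(+4.6)+(7.1 × 10⁻⁴)(+0.87) = 1.1 × 10⁻⁴ → stable
  142–165 m: −αΔT+βΔS = −(1.1 × 10⁻⁴)(-1.8)+(7.1 × 10⁻⁴)(-0.53) = -1.8 × 10⁻⁴ → UNSTABLE
The 142–165 m interval has Δρ < 0: lighter water underlies denser water.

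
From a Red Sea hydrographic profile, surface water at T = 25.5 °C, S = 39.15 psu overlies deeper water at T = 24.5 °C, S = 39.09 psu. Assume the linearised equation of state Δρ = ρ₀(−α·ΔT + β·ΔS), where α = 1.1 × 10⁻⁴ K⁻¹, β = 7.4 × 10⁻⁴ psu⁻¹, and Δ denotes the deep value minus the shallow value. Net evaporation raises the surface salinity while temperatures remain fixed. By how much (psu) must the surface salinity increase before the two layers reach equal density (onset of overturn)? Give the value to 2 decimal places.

Neutral buoyancy requires −α(T_deep − T_surf) + β(S_deep − S_surf′) = 0.
S_surf′ = S_deep − (α/β)·ΔT = 39.09 − (1.1 × 10⁻⁴/7.4 × 10⁻⁴)·(-1.0) = 39.2386 psu.
Increase required: 39.2386 − 39.15 = 0.0886 psu.

0.09 psu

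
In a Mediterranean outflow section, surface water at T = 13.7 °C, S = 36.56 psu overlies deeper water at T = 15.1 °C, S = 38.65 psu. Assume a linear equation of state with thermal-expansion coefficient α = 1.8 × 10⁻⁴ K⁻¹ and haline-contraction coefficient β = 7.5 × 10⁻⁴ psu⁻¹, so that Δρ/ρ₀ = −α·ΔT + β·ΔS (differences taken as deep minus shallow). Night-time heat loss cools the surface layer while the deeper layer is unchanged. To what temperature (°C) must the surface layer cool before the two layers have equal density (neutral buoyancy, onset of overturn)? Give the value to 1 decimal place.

6.4 °C

Neutral buoyancy requires Δρ = 0, i.e. −α(T_deep − T_surf′) + β(S_deep − S_surf) = 0.
T_surf′ = T_deep − (β/α)·ΔS = 15.1 − (7.5 × 10⁻⁴/1.8 × 10⁻⁴)·(+2.09) = 6.392 °C.
Cooling required: 13.7 − (6.392) = 7.308 °C.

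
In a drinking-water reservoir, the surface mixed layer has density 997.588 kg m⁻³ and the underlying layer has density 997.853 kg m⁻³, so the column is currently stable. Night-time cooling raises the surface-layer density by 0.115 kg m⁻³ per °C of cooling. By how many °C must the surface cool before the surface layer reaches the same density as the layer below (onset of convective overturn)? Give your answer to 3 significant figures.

Density deficit of the surface layer: 997.853 − 997.588 = 0.265 kg m⁻³.
Required change = 0.265 / 0.115 = 2.30 °C.

2.30 °C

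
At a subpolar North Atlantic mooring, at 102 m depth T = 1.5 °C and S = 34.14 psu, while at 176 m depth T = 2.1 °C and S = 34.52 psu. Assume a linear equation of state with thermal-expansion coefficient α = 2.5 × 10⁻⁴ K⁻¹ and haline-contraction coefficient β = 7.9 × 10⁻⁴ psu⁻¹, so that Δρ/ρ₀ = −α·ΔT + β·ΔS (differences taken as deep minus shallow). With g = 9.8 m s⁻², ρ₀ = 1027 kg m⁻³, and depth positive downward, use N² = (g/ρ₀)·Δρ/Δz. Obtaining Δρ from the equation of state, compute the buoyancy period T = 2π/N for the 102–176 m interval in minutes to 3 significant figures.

23.5 min

ΔT = +0.6 K, ΔS = +0.38 psu (deep − shallow).
Δρ/ρ₀ = −αΔT + βΔS = -1.50 × 10⁻⁴ + 3.002 × 10⁻⁴ = 1.502 × 10⁻⁴, so Δρ ≈ 0.1543 kg m⁻³.
N² = (g/ρ₀)·Δρ/Δz = g·(Δρ/ρ₀)/Δz = 9.8 × 1.502 × 10⁻⁴ / 74 = 1.9891 × 10⁻⁵ s⁻².
N = √(1.9891 × 10⁻⁵) = 4.4599 × 10⁻³ rad s⁻¹ → T = 2π/N = 1.4088 × 10³ s = 23.480 min ≈ 23.5 min.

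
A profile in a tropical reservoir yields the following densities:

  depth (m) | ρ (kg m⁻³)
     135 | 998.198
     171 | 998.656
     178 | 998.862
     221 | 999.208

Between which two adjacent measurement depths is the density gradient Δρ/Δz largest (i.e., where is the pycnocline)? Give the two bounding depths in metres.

171–178 m

Compute the density gradient over each adjacent pair:
  135–171 m: Δρ/Δz = 0.458/36 = 0.013 kg m⁻⁴
  171–178 m: Δρ/Δz = 0.206/7 = 0.029 kg m⁻⁴
  178–221 m: Δρ/Δz = 0.346/43 = 8.0 × 10⁻³ kg m⁻⁴
The largest gradient is in the 171–178 m interval — the pycnocline.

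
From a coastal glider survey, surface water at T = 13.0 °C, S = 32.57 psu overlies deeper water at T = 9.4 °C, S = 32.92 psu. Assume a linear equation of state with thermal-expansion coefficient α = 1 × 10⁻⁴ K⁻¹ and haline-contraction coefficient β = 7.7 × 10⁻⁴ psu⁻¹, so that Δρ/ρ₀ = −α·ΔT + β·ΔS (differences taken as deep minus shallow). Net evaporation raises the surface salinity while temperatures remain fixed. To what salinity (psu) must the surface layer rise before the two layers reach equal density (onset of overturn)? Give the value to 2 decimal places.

33.39 psu

Neutral buoyancy requires −α(T_deep − T_surf) + β(S_deep − S_surf′) = 0.
S_surf′ = S_deep − (α/β)·ΔT = 32.92 − (1 × 10⁻⁴/7.7 × 10⁻⁴)·(-3.6) = 33.3875 psu.
Increase required: 33.3875 − 32.57 = 0.8175 psu.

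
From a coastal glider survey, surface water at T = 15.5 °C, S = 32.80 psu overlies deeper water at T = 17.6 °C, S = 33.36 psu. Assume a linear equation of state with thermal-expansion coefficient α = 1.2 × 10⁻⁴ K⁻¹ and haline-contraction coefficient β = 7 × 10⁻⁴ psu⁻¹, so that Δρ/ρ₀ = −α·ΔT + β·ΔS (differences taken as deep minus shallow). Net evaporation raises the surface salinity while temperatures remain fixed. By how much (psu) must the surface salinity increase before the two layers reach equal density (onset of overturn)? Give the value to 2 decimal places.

Neutral buoyancy requires −α(T_deep − T_surf) + β(S_deep − S_surf′) = 0.
S_surf′ = S_deep − (α/β)·ΔT = 33.36 − (1.2 × 10⁻⁴/7 × 10⁻⁴)·(+2.1) = 33.0000 psu.
Increase required: 33.0000 − 32.80 = 0.2000 psu.

0.20 psu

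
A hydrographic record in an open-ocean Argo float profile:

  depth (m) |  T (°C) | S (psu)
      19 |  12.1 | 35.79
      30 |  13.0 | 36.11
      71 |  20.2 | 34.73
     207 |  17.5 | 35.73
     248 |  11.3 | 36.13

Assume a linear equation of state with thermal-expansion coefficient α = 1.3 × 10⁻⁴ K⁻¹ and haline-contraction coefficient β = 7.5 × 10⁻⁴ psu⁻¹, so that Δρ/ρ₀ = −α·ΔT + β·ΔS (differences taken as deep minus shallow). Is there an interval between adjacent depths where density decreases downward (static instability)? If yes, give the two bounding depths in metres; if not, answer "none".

30–71 m

Evaluate Δρ/ρ₀ = −αΔT + βΔS across each adjacent pair:
  19–30 m: −αΔT+βΔS = −(1.3 × 10⁻⁴)(+0.9)+(7.5 × 10⁻⁴)(+0.32) = 1.2 × 10⁻⁴ → stable
  30–71 m: −αΔT+βΔS = −(1.3 × 10⁻⁴)(+7.2)+(7.5 × 10⁻⁴)(-1.38) = -2.0 × 10⁻³ → UNSTABLE
  71–207 m: −αΔT+βΔS = −(1.3 × 10⁻⁴)(-2.7)+(7.5 × 10⁻⁴)(+1.00) = 1.1 × 10⁻³ → stable
  207–248 m: −αΔT+βΔS = −(1.3 × 10⁻⁴)(-6.2)+(7.5 × 10⁻⁴)(+0.40) = 1.1 × 10⁻³ → stable
The 30–71 m interval has Δρ < 0: lighter water underlies denser water.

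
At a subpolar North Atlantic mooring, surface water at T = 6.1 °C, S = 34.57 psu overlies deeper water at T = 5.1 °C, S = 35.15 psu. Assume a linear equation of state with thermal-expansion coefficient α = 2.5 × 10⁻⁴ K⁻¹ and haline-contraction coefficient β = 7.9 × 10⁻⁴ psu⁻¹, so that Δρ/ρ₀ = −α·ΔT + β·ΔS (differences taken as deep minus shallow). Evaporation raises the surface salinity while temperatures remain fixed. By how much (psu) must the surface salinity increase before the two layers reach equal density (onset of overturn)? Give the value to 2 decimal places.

0.90 psu

Neutral buoyancy requires −α(T_deep − T_surf) + β(S_deep − S_surf′) = 0.
S_surf′ = S_deep − (α/β)·ΔT = 35.15 − (2.5 × 10⁻⁴/7.9 × 10⁻⁴)·(-1.0) = 35.4665 psu.
Increase required: 35.4665 − 34.57 = 0.8965 psu.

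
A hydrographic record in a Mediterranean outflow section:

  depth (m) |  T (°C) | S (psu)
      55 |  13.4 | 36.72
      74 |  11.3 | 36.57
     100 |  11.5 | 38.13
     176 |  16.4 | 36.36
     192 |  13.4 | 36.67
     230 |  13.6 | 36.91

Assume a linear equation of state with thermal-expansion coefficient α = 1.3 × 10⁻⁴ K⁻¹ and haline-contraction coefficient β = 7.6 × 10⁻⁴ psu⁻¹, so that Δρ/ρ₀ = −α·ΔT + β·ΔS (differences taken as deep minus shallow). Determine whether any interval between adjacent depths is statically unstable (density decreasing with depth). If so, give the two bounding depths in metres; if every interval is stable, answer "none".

100–176 m

Evaluate Δρ/ρ₀ = −αΔT + βΔS across each adjacent pair:
  55–74 m: −αΔT+βΔS = −(1.3 × 10⁻⁴)(-2.1)+(7.6 × 10⁻⁴)(-0.15) = 1.6 × 10⁻⁴ → stable
  74–100 m: −αΔT+βΔS = −(1.3 × 10⁻⁴)(+0.2)+(7.6 × 10⁻⁴)(+1.56) = 1.2 × 10⁻³ → stable
  100–176 m: −αΔT+βΔS = −(1.3 × 10⁻⁴)(+4.9)+(7.6 × 10⁻⁴)(-1.77) = -2.0 × 10⁻³ → UNSTABLE
  176–192 m: −αΔT+βΔS = −(1.3 × 10⁻⁴)(-3.0)+(7.6 × 10⁻⁴)(+0.31) = 6.3 × 10⁻⁴ → stable
  192–230 m: −αΔT+βΔS = −(1.3 × 10⁻⁴)(+0.2)+(7.6 × 10⁻⁴)(+0.24) = 1.6 × 10⁻⁴ → stable
The 100–176 m interval has Δρ < 0: lighter water underlies denser water.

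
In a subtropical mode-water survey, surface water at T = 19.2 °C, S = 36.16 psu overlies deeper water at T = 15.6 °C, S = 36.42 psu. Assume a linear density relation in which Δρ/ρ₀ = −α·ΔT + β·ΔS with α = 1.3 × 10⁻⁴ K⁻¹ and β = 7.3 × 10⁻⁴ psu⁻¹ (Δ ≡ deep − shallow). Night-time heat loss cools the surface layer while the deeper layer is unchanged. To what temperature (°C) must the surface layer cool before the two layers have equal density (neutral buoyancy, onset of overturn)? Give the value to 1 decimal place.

Neutral buoyancy requires Δρ = 0, i.e. −α(T_deep − T_surf′) + β(S_deep − S_surf) = 0.
T_surf′ = T_deep − (β/α)·ΔS = 15.6 − (7.3 × 10⁻⁴/1.3 × 10⁻⁴)·(+0.26) = 14.140 °C.
Cooling required: 19.2 − (14.140) = 5.060 °C.

14.1 °C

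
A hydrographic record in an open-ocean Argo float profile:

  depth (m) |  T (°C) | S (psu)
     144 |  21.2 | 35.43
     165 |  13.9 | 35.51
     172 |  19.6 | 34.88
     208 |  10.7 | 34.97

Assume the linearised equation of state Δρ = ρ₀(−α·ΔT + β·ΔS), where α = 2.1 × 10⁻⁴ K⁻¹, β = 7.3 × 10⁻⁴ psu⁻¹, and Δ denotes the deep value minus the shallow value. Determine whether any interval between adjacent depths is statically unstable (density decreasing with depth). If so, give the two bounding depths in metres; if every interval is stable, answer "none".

Evaluate Δρ/ρ₀ = −αΔT + βΔS across each adjacent pair:
  144–165 m: −αΔT+βΔS = −(2.1 × 10⁻⁴)(-7.3)+(7.3 × 10⁻⁴)(+0.08) = 1.6 × 10⁻³ → stable
  165–172 m: −αΔT+βΔS = −(2.1 × 10⁻⁴)(+5.7)+(7.3 × 10⁻⁴)(-0.63) = -1.7 × 10⁻³ → UNSTABLE
  172–208 m: −αΔT+βΔS = −(2.1 × 10⁻⁴)(-8.9)+(7.3 × 10⁻⁴)(+0.09) = 1.9 × 10⁻³ → stable
The 165–172 m interval has Δρ < 0: lighter water underlies denser water.

165–172 m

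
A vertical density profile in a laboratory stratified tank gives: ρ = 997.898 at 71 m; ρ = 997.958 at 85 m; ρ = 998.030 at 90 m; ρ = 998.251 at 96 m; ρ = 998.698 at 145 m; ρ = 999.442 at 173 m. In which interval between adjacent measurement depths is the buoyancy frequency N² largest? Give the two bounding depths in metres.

90–96 m

Compute the density gradient over each adjacent pair:
  71–85 m: Δρ/Δz = 0.060/14 = 4.3 × 10⁻³ kg m⁻⁴
  85–90 m: Δρ/Δz = 0.072/5 = 0.014 kg m⁻⁴
  90–96 m: Δρ/Δz = 0.221/6 = 0.037 kg m⁻⁴
  96–145 m: Δρ/Δz = 0.447/49 = 9.1 × 10⁻³ kg m⁻⁴
  145–173 m: Δρ/Δz = 0.744/28 = 0.027 kg m⁻⁴
The largest gradient is in the 90–96 m interval — the pycnocline.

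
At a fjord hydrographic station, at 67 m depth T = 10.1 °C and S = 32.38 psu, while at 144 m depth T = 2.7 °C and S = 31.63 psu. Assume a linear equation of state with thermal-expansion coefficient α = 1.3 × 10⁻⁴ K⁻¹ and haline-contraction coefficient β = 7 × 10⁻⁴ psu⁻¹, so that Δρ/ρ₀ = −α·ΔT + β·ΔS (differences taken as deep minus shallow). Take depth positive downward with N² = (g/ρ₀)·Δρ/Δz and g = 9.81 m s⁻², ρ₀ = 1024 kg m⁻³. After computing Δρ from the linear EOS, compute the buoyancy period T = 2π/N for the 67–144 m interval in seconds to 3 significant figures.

842 s

ΔT = -7.4 K, ΔS = -0.75 psu (deep − shallow).
Δρ/ρ₀ = −αΔT + βΔS = 9.62 × 10⁻⁴ − 5.25 × 10⁻⁴ = 4.37 × 10⁻⁴, so Δρ ≈ 0.4475 kg m⁻³.
N² = (g/ρ₀)·Δρ/Δz = g·(Δρ/ρ₀)/Δz = 9.81 × 4.37 × 10⁻⁴ / 77 = 5.5675 × 10⁻⁵ s⁻².
N = √(5.5675 × 10⁻⁵) = 7.4616 × 10⁻³ rad s⁻¹ → T = 2π/N = 842.07 s ≈ 842 s.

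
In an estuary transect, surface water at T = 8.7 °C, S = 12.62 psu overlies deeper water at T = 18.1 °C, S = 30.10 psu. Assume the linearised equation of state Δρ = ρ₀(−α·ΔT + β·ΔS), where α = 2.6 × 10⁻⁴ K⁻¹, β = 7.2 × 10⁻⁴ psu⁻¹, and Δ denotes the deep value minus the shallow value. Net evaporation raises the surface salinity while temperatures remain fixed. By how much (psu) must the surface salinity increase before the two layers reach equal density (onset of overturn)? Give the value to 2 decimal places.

Neutral buoyancy requires −α(T_deep − T_surf) + β(S_deep − S_surf′) = 0.
S_surf′ = S_deep − (α/β)·ΔT = 30.10 − (2.6 × 10⁻⁴/7.2 × 10⁻⁴)·(+9.4) = 26.7056 psu.
Increase required: 26.7056 − 12.62 = 14.0856 psu.

14.09 psu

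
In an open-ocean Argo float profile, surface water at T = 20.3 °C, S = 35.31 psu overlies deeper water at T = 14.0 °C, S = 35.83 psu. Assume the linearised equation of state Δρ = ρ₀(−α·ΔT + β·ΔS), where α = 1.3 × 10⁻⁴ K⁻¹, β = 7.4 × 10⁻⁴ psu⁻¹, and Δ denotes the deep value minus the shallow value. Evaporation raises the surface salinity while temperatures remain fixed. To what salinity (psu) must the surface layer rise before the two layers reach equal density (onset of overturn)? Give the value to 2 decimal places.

Neutral buoyancy requires −α(T_deep − T_surf) + β(S_deep − S_surf′) = 0.
S_surf′ = S_deep − (α/β)·ΔT = 35.83 − (1.3 × 10⁻⁴/7.4 × 10⁻⁴)·(-6.3) = 36.9368 psu.
Increase required: 36.9368 − 35.31 = 1.6268 psu.

36.94 psu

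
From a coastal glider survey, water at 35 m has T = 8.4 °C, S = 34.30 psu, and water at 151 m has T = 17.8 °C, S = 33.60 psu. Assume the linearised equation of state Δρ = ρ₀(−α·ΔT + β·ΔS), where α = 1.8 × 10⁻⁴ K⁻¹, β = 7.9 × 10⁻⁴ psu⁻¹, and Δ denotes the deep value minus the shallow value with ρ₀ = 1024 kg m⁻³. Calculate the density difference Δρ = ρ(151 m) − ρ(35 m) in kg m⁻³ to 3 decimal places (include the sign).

-2.299 kg m⁻³

ΔT = +9.4 K, ΔS = -0.70 psu (deep − shallow).
Δρ/ρ₀ = −(1.8 × 10⁻⁴)(+9.4) + (7.9 × 10⁻⁴)(-0.70) = -2.245 × 10⁻³.
Δρ = 1024 × (-2.245 × 10⁻³) = -2.299 kg m⁻³.
Negative Δρ: lighter below, statically unstable.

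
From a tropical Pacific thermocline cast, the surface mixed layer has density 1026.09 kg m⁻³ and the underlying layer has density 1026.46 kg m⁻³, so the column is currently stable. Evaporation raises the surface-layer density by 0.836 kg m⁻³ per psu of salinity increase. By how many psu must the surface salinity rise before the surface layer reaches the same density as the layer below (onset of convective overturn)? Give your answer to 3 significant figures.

Density deficit of the surface layer: 1026.46 − 1026.09 = 0.37 kg m⁻³.
Required change = 0.37 / 0.836 = 0.443 psu.

0.443 psu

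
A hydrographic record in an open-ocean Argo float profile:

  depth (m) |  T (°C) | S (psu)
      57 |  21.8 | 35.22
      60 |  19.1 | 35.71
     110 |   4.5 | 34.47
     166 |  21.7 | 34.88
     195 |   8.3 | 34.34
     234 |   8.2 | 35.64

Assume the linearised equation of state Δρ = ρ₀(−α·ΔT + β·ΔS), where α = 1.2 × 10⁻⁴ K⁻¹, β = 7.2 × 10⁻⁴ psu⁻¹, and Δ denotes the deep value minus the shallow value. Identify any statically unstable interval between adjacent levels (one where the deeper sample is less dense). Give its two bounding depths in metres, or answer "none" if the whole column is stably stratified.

Evaluate Δρ/ρ₀ = −αΔT + βΔS across each adjacent pair:
  57–60 m: −αΔT+βΔS = −(1.2 × 10⁻⁴)(-2.7)+(7.2 × 10⁻⁴)(+0.49) = 6.8 × 10⁻⁴ → stable
  60–110 m: −αΔT+βΔS = −(1.2 × 10⁻⁴)(-14.6)+(7.2 × 10⁻⁴)(-1.24) = 8.6 × 10⁻⁴ → stable
  110–166 m: −αΔT+βΔS = −(1.2 × 10⁻⁴)(+17.2)+(7.2 × 10⁻⁴)(+0.41) = -1.8 × 10⁻³ → UNSTABLE
  166–195 m: −αΔT+βΔS = −(1.2 × 10⁻⁴)(-13.4)+(7.2 × 10⁻⁴)(-0.54) = 1.2 × 10⁻³ → stable
  195–234 m: −αΔT+βΔS = −(1.2 × 10⁻⁴)(-0.1)+(7.2 × 10⁻⁴)(+1.30) = 9.5 × 10⁻⁴ → stable
The 110–166 m interval has Δρ < 0: lighter water underlies denser water.

110–166 m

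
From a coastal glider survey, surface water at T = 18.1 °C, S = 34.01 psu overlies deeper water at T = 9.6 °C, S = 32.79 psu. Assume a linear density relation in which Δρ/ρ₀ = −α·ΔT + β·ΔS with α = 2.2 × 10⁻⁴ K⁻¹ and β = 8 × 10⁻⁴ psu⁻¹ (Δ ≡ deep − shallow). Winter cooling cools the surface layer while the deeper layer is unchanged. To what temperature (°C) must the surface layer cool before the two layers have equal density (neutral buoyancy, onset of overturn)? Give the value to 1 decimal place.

Neutral buoyancy requires Δρ = 0, i.e. −α(T_deep − T_surf′) + β(S_deep − S_surf) = 0.
T_surf′ = T_deep − (β/α)·ΔS = 9.6 − (8 × 10⁻⁴/2.2 × 10⁻⁴)·(-1.22) = 14.036 °C.
Cooling required: 18.1 − (14.036) = 4.064 °C.

14.0 °C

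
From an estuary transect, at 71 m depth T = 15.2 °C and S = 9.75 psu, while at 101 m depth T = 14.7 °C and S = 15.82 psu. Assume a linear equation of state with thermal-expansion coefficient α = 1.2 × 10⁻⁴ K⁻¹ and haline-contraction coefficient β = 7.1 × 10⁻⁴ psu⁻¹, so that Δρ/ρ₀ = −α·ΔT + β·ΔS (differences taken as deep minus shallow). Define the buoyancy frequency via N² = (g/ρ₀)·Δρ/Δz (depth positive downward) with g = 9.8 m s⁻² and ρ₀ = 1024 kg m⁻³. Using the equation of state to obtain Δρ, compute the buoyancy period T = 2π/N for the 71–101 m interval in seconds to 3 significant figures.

166 s

ΔT = -0.5 K, ΔS = +6.07 psu (deep − shallow).
Δρ/ρ₀ = −αΔT + βΔS = 6.00 × 10⁻⁵ + 4.3097 × 10⁻³ = 4.3697 × 10⁻³, so Δρ ≈ 4.475 kg m⁻³.
N² = (g/ρ₀)·Δρ/Δz = g·(Δρ/ρ₀)/Δz = 9.8 × 4.3697 × 10⁻³ / 30 = 1.4274 × 10⁻³ s⁻².
N = √(1.4274 × 10⁻³) = 0.037781 rad s⁻¹ → T = 2π/N = 166.31 s ≈ 166 s.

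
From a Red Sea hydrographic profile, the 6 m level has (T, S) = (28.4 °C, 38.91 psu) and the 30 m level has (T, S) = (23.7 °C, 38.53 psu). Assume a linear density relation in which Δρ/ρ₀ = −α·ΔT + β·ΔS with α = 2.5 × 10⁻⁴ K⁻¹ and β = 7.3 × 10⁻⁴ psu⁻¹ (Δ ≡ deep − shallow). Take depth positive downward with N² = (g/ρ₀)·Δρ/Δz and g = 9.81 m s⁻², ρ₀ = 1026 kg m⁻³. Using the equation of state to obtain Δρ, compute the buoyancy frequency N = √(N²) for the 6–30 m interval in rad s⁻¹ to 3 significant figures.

ΔT = -4.7 K, ΔS = -0.38 psu (deep − shallow).
Δρ/ρ₀ = −αΔT + βΔS = 1.175 × 10⁻³ − 2.774 × 10⁻⁴ = 8.976 × 10⁻⁴, so Δρ ≈ 0.9209 kg m⁻³.
N² = (g/ρ₀)·Δρ/Δz = g·(Δρ/ρ₀)/Δz = 9.81 × 8.976 × 10⁻⁴ / 24 = 3.6689 × 10⁻⁴ s⁻².
N = √(3.6689 × 10⁻⁴) = 0.019154 rad s⁻¹ ≈ 0.0192 rad s⁻¹.

0.0192 rad s⁻¹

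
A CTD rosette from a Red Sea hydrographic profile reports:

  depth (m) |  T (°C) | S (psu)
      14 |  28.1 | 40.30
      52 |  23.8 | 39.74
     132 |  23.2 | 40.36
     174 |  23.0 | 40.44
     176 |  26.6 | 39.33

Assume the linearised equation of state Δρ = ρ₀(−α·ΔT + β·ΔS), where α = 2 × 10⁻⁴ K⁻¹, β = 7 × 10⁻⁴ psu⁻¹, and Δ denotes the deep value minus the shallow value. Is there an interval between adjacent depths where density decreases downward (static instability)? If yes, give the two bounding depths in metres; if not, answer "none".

174–176 m

Evaluate Δρ/ρ₀ = −αΔT + βΔS across each adjacent pair:
  14–52 m: −αΔT+βΔS = −(2 × 10⁻⁴)(-4.3)+(7 × 10⁻⁴)(-0.56) = 4.7 × 10⁻⁴ → stable
  52–132 m: −αΔT+βΔS = −(2 × 10⁻⁴)(-0.6)+(7 × 10⁻⁴)(+0.62) = 5.5 × 10⁻⁴ → stable
  132–174 m: −αΔT+βΔS = −(2 × 10⁻⁴)(-0.2)+(7 × 10⁻⁴)(+0.08) = 9.6 × 10⁻⁵ → stable
  174–176 m: −αΔT+βΔS = −(2 × 10⁻⁴)(+3.6)+(7 × 10⁻⁴)(-1.11) = -1.5 × 10⁻³ → UNSTABLE
The 174–176 m interval has Δρ < 0: lighter water underlies denser water.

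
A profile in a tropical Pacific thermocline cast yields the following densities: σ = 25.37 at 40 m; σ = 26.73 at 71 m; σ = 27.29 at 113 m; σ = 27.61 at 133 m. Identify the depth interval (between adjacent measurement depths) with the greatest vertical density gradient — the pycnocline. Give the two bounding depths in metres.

40–71 m

Compute the density gradient over each adjacent pair:
  40–71 m: Δρ/Δz = 1.36/31 = 0.044 kg m⁻⁴
  71–113 m: Δρ/Δz = 0.56/42 = 0.013 kg m⁻⁴
  113–133 m: Δρ/Δz = 0.32/20 = 0.016 kg m⁻⁴
The largest gradient is in the 40–71 m interval — the pycnocline.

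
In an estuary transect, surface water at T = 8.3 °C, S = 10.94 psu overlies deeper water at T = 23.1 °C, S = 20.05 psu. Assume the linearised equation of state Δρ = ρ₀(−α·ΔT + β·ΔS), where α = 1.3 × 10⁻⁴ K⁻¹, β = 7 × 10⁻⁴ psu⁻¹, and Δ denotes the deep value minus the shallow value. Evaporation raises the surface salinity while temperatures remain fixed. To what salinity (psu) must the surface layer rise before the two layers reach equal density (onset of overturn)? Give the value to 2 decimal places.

Neutral buoyancy requires −α(T_deep − T_surf) + β(S_deep − S_surf′) = 0.
S_surf′ = S_deep − (α/β)·ΔT = 20.05 − (1.3 × 10⁻⁴/7 × 10⁻⁴)·(+14.8) = 17.3014 psu.
Increase required: 17.3014 − 10.94 = 6.3614 psu.

17.30 psu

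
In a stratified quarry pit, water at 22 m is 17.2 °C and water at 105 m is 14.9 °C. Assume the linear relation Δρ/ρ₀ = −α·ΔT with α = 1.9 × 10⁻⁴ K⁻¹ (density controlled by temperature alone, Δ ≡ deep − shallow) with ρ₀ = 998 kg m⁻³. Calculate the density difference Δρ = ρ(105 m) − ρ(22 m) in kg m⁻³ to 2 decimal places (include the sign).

+0.44 kg m⁻³

ΔT = -2.3 K, Δρ/ρ₀ = −αΔT = 4.37 × 10⁻⁴.
Δρ = 998 × (4.37 × 10⁻⁴) = +0.44 kg m⁻³.
Positive Δρ: denser below, stable.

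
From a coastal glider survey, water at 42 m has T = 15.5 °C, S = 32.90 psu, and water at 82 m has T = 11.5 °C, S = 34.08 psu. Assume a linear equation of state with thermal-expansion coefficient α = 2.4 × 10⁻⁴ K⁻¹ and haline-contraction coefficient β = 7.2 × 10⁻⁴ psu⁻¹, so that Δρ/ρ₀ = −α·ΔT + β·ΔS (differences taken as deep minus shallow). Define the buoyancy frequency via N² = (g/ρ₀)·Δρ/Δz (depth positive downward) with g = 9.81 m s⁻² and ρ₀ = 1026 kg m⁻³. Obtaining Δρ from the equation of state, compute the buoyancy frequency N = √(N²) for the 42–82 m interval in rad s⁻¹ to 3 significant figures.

0.0211 rad s⁻¹

ΔT = -4.0 K, ΔS = +1.18 psu (deep − shallow).
Δρ/ρ₀ = −αΔT + βΔS = 9.60 × 10⁻⁴ + 8.496 × 10⁻⁴ = 1.8096 × 10⁻³, so Δρ ≈ 1.857 kg m⁻³.
N² = (g/ρ₀)·Δρ/Δz = g·(Δρ/ρ₀)/Δz = 9.81 × 1.8096 × 10⁻³ / 40 = 4.4380 × 10⁻⁴ s⁻².
N = √(4.4380 × 10⁻⁴) = 0.021067 rad s⁻¹ ≈ 0.0211 rad s⁻¹.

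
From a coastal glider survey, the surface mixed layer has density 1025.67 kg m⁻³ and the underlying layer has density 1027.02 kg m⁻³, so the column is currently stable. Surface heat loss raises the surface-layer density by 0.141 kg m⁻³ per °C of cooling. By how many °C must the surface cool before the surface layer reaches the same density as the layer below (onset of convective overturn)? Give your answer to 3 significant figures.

9.57 °C

Density deficit of the surface layer: 1027.02 − 1025.67 = 1.35 kg m⁻³.
Required change = 1.35 / 0.141 = 9.57 °C.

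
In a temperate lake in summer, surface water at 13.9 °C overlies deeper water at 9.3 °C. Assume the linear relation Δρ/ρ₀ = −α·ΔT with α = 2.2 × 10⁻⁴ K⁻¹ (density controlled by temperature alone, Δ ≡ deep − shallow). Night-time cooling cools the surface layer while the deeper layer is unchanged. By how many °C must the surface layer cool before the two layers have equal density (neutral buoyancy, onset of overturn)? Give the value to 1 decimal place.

4.6 °C

With temperature the only control, equal density requires T_surf′ = T_deep.
T_surf′ = 9.3 °C.
Cooling required: 13.9 − 9.3 = 4.6 °C.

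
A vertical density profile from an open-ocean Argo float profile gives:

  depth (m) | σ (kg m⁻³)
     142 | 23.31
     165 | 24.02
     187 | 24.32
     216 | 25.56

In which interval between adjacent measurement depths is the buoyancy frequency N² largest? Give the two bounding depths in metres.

187–216 m

Compute the density gradient over each adjacent pair:
  142–165 m: Δρ/Δz = 0.71/23 = 0.031 kg m⁻⁴
  165–187 m: Δρ/Δz = 0.30/22 = 0.014 kg m⁻⁴
  187–216 m: Δρ/Δz = 1.24/29 = 0.043 kg m⁻⁴
The largest gradient is in the 187–216 m interval — the pycnocline.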